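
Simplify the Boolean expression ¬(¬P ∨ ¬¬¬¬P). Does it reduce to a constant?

False

¬(¬P ∨ ¬¬¬¬P)
= P ∧ ¬¬¬P   — De Morgan
= P ∧ ¬P   — double negation
= False   — complement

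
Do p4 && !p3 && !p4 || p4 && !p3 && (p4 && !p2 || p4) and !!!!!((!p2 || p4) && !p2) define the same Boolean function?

No

E1: p4 && !p3 && !p4 || p4 && !p3 && (p4 && !p2 || p4)
    = p4 && !p3 && !p4 || p4 && !p3 && p4
    = p4 && !p3
E2: !!!!!((!p2 || p4) && !p2)
    = !!!!!!p2
    = !!!!p2
    = !!p2
    = p2
These differ: at p2=1, p3=1, p4=1, E1 = 0 but E2 = 1.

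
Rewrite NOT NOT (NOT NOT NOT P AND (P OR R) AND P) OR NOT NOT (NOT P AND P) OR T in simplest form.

NOT NOT (NOT NOT NOT P AND (P OR R) AND P) OR NOT NOT (NOT P AND P) OR T
= NOT NOT (NOT NOT NOT P AND P) OR NOT NOT (NOT P AND P) OR T   (absorption)
= NOT NOT (NOT P AND P) OR NOT NOT (NOT P AND P) OR T   (double negation)
= NOT NOT (NOT P AND P) OR T   (idempotence)
= NOT P AND P OR T   (double negation)
= T   (complement / identity)

T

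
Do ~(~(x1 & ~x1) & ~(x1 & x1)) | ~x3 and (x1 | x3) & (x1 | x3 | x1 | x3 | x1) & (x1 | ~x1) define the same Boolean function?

E1: ~(~(x1 & ~x1) & ~(x1 & x1)) | ~x3
    = x1 & ~x1 | x1 & x1 | ~x3
    = x1 | ~x3
E2: (x1 | x3) & (x1 | x3 | x1 | x3 | x1) & (x1 | ~x1)
    = (x1 | x3) & (x1 | x3 | x1) & (x1 | ~x1)
    = (x1 | x3) & (x1 | ~x1)
    = x1 | x3
These differ: at x1=0, x3=0, E1 = 1 but E2 = 0.

No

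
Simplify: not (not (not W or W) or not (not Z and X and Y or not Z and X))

not (not (not W or W) or not (not Z and X and Y or not Z and X))
= not (not (not W or W) or not (not Z and X))   — absorption
= (not W or W) and not Z and X   — De Morgan
= not Z and X   — complement / identity

not Z and X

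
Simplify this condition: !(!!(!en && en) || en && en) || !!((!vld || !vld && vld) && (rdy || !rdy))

!(!!(!en && en) || en && en) || !!((!vld || !vld && vld) && (rdy || !rdy))
= !(!!(!en && en) || en && en) || !!(!vld && (rdy || !rdy))   (complement / identity)
= !(!en && en || en && en) || !!(!vld && (rdy || !rdy))   (double negation)
= !(!en && en || en && en) || !!!vld   (complement / identity)
= !en || !!!vld   (distribution)
= !en || !vld   (double negation)

!en || !vld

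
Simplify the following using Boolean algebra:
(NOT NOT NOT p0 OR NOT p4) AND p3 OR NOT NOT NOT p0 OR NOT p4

NOT p0 OR NOT p4

(NOT NOT NOT p0 OR NOT p4) AND p3 OR NOT NOT NOT p0 OR NOT p4
= NOT NOT NOT p0 OR NOT p4   — absorption
= NOT p0 OR NOT p4   — double negation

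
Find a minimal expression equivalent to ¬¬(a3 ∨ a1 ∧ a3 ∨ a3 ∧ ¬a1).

a3

¬¬(a3 ∨ a1 ∧ a3 ∨ a3 ∧ ¬a1)
= ¬¬(a3 ∨ a3)   — distribution
= a3 ∨ a3   — double negation
= a3   — idempotence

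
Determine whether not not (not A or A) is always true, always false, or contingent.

not not (not A or A)
= not A or A
= True

always true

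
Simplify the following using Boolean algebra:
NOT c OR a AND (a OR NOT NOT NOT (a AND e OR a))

NOT c OR a AND (a OR NOT NOT NOT (a AND e OR a))
= NOT c OR a AND (a OR NOT NOT NOT a)   [absorption]
= NOT c OR a AND (a OR NOT a)   [double negation]
= NOT c OR a   [complement / identity]

NOT c OR a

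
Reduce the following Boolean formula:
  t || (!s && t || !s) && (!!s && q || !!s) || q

t || (!s && t || !s) && (!!s && q || !!s) || q
= t || (!s && t || !s) && !!s || q   — absorption
= t || (!s && t || !s) && s || q   — double negation
= t || !s && s || q   — absorption
= t || q   — complement / identity

t || q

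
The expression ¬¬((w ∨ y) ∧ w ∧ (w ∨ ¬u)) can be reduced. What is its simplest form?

¬¬((w ∨ y) ∧ w ∧ (w ∨ ¬u))
= ¬¬((w ∨ y) ∧ w)   (absorption)
= ¬¬w   (absorption)
= w   (double negation)

w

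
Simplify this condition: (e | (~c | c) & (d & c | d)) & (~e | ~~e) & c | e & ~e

(e | d) & c

(e | (~c | c) & (d & c | d)) & (~e | ~~e) & c | e & ~e
= (e | d & c | d) & (~e | ~~e) & c | e & ~e   [complement / identity]
= (e | d & c | d) & (~e | e) & c | e & ~e   [double negation]
= (e | d) & (~e | e) & c | e & ~e   [absorption]
= (e | d) & (~e | e) & c   [complement / identity]
= (e | d) & c   [complement / identity]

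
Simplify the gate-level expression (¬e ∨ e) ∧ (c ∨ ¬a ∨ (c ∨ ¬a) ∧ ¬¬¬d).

c ∨ ¬a

(¬e ∨ e) ∧ (c ∨ ¬a ∨ (c ∨ ¬a) ∧ ¬¬¬d)
= (¬e ∨ e) ∧ (c ∨ ¬a ∨ (c ∨ ¬a) ∧ ¬d)   [double negation]
= (¬e ∨ e) ∧ (c ∨ ¬a)   [absorption]
= c ∨ ¬a   [complement / identity]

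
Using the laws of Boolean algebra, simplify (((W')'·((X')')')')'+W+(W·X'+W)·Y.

W

(((W')'·((X')')')')'+W+(W·X'+W)·Y
= (W'+(X')')'+W+(W·X'+W)·Y
= W·X'+W+(W·X'+W)·Y
= W·X'+W
= W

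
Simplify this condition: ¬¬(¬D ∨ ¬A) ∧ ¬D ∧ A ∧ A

¬¬(¬D ∨ ¬A) ∧ ¬D ∧ A ∧ A
= (¬D ∨ ¬A) ∧ ¬D ∧ A ∧ A   [double negation]
= (¬D ∨ ¬A) ∧ ¬D ∧ A   [idempotence]
= ¬D ∧ A   [absorption]

¬D ∧ A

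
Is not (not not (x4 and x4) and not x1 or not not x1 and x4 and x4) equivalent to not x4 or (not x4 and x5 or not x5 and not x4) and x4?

E1: not (not not (x4 and x4) and not x1 or not not x1 and x4 and x4)
    = not (x4 and x4 and not x1 or not not x1 and x4 and x4)   [double negation]
    = not (x4 and x4 and not x1 or x1 and x4 and x4)   [double negation]
    = not (x4 and x4)   [distribution]
    = not x4   [idempotence]
E2: not x4 or (not x4 and x5 or not x5 and not x4) and x4
    = not x4 or not x4 and x4   [distribution]
    = not x4   [complement / identity]
Both reduce to not x4, so they are equivalent.

Yes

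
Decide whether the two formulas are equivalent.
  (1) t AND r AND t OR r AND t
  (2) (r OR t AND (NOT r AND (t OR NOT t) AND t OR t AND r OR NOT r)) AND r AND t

Yes

E1: t AND r AND t OR r AND t
    = (r AND t OR r) AND t
    = r AND t
E2: (r OR t AND (NOT r AND (t OR NOT t) AND t OR t AND r OR NOT r)) AND r AND t
    = (r OR t AND (NOT r AND t OR t AND r OR NOT r)) AND r AND t
    = (r OR t AND (t OR NOT r)) AND r AND t
    = (r OR t) AND r AND t
    = r AND t
Both reduce to r AND t, so they are equivalent.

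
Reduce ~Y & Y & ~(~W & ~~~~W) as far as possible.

0

~Y & Y & ~(~W & ~~~~W)
= ~Y & Y & ~(~W & ~~W)
= ~Y & Y & (W | ~W)
= ~Y & Y
= 0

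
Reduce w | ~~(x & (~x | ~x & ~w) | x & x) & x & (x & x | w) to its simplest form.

w | ~~(x & (~x | ~x & ~w) | x & x) & x & (x & x | w)
= w | ~~(x & ~x | x & x) & x & (x & x | w)
= w | (x & ~x | x & x) & x & (x & x | w)
= w | x & x & (x & x | w)
= w | x & x
= w | x

w | x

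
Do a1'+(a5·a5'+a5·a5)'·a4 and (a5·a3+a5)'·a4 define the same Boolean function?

E1: a1'+(a5·a5'+a5·a5)'·a4
    = a1'+a5'·a4   — distribution
E2: (a5·a3+a5)'·a4
    = a5'·a4   — absorption
These differ: at a1=0, a3=0, a4=0, a5=0, E1 = 1 but E2 = 0.

No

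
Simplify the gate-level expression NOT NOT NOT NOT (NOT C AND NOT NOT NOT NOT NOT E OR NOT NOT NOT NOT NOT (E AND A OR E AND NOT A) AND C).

NOT NOT NOT NOT (NOT C AND NOT NOT NOT NOT NOT E OR NOT NOT NOT NOT NOT (E AND A OR E AND NOT A) AND C)
= NOT NOT NOT NOT (NOT C AND NOT NOT NOT NOT NOT E OR NOT NOT NOT NOT NOT E AND C)   — distribution
= NOT NOT NOT NOT NOT NOT NOT NOT NOT E   — distribution
= NOT NOT NOT NOT NOT NOT NOT E   — double negation
= NOT NOT NOT NOT NOT E   — double negation
= NOT NOT NOT E   — double negation
= NOT E   — double negation

NOT E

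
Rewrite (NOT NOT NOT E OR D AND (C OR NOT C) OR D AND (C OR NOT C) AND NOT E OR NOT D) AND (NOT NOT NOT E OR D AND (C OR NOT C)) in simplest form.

NOT E OR D

(NOT NOT NOT E OR D AND (C OR NOT C) OR D AND (C OR NOT C) AND NOT E OR NOT D) AND (NOT NOT NOT E OR D AND (C OR NOT C))
= (NOT NOT NOT E OR D AND (C OR NOT C) OR NOT D) AND (NOT NOT NOT E OR D AND (C OR NOT C))   [absorption]
= NOT NOT NOT E OR D AND (C OR NOT C)   [absorption]
= NOT E OR D AND (C OR NOT C)   [double negation]
= NOT E OR D   [complement / identity]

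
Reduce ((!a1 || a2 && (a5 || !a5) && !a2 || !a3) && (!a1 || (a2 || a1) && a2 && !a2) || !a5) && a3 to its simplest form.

((!a1 || a2 && (a5 || !a5) && !a2 || !a3) && (!a1 || (a2 || a1) && a2 && !a2) || !a5) && a3
= ((!a1 || a2 && (a5 || !a5) && !a2 || !a3) && (!a1 || a2 && !a2) || !a5) && a3   (absorption)
= ((!a1 || a2 && !a2 || !a3) && (!a1 || a2 && !a2) || !a5) && a3   (complement / identity)
= (!a1 || a2 && !a2 || !a5) && a3   (absorption)
= (!a1 || !a5) && a3   (complement / identity)

(!a1 || !a5) && a3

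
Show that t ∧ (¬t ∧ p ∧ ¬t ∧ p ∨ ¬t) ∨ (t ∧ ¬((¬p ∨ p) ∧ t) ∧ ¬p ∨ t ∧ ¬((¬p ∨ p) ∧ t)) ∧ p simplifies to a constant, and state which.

t ∧ (¬t ∧ p ∧ ¬t ∧ p ∨ ¬t) ∨ (t ∧ ¬((¬p ∨ p) ∧ t) ∧ ¬p ∨ t ∧ ¬((¬p ∨ p) ∧ t)) ∧ p
= t ∧ (¬t ∧ p ∧ ¬t ∧ p ∨ ¬t) ∨ t ∧ ¬((¬p ∨ p) ∧ t) ∧ p   — absorption
= t ∧ (¬t ∧ p ∨ ¬t) ∨ t ∧ ¬((¬p ∨ p) ∧ t) ∧ p   — idempotence
= t ∧ ¬t ∨ t ∧ ¬((¬p ∨ p) ∧ t) ∧ p   — absorption
= t ∧ ¬t ∨ t ∧ ¬t ∧ p   — complement / identity
= t ∧ ¬t   — absorption
= False   — complement

False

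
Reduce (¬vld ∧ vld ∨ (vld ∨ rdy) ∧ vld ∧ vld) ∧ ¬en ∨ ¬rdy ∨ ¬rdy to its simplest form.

(¬vld ∧ vld ∨ (vld ∨ rdy) ∧ vld ∧ vld) ∧ ¬en ∨ ¬rdy ∨ ¬rdy
= (¬vld ∧ vld ∨ (vld ∨ rdy) ∧ vld ∧ vld) ∧ ¬en ∨ ¬rdy   [idempotence]
= (¬vld ∧ vld ∨ vld ∧ vld) ∧ ¬en ∨ ¬rdy   [absorption]
= vld ∧ ¬en ∨ ¬rdy   [distribution]

vld ∧ ¬en ∨ ¬rdy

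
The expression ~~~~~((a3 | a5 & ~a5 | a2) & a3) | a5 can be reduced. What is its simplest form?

~a3 | a5

~~~~~((a3 | a5 & ~a5 | a2) & a3) | a5
= ~~~((a3 | a5 & ~a5 | a2) & a3) | a5   [double negation]
= ~~~((a3 | a2) & a3) | a5   [complement / identity]
= ~((a3 | a2) & a3) | a5   [double negation]
= ~a3 | a5   [absorption]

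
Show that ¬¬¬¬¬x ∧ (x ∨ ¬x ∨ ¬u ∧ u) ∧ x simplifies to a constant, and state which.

¬¬¬¬¬x ∧ (x ∨ ¬x ∨ ¬u ∧ u) ∧ x
= ¬¬¬x ∧ (x ∨ ¬x ∨ ¬u ∧ u) ∧ x   [double negation]
= ¬¬¬x ∧ (x ∨ ¬x) ∧ x   [complement / identity]
= ¬x ∧ (x ∨ ¬x) ∧ x   [double negation]
= ¬x ∧ x   [complement / identity]
= False   [complement]

False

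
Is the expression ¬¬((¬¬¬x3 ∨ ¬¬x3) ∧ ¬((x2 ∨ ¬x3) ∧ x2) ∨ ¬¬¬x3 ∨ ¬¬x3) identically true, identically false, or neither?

identically true

¬¬((¬¬¬x3 ∨ ¬¬x3) ∧ ¬((x2 ∨ ¬x3) ∧ x2) ∨ ¬¬¬x3 ∨ ¬¬x3)
= ¬¬((¬¬¬x3 ∨ ¬¬x3) ∧ ¬x2 ∨ ¬¬¬x3 ∨ ¬¬x3)   — absorption
= ¬¬(¬¬¬x3 ∨ ¬¬x3)   — absorption
= ¬¬(¬x3 ∨ ¬¬x3)   — double negation
= ¬¬(¬x3 ∨ x3)   — double negation
= ¬x3 ∨ x3   — double negation
= True   — complement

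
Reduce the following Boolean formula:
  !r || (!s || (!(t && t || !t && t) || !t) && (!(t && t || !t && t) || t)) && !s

!r || (!s || (!(t && t || !t && t) || !t) && (!(t && t || !t && t) || t)) && !s
= !r || (!s || !t && t || !(t && t || !t && t)) && !s   [distribution]
= !r || (!s || !t && t || !t) && !s   [distribution]
= !r || (!s || !t) && !s   [complement / identity]
= !r || !s   [absorption]

!r || !s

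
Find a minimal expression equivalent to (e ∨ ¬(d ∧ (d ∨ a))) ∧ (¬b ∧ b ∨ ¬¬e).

e

(e ∨ ¬(d ∧ (d ∨ a))) ∧ (¬b ∧ b ∨ ¬¬e)
= (e ∨ ¬(d ∧ (d ∨ a))) ∧ (¬b ∧ b ∨ e)   (double negation)
= (e ∨ ¬d) ∧ (¬b ∧ b ∨ e)   (absorption)
= (e ∨ ¬d) ∧ e   (complement / identity)
= e   (absorption)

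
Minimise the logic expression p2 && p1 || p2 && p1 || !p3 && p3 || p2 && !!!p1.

p2

p2 && p1 || p2 && p1 || !p3 && p3 || p2 && !!!p1
= p2 && p1 || p2 && p1 || p2 && !!!p1   (complement / identity)
= p2 && p1 || p2 && p1 || p2 && !p1   (double negation)
= p2 && p1 || p2   (distribution)
= p2   (absorption)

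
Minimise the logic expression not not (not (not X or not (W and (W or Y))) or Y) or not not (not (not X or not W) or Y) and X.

X and W or Y

not not (not (not X or not (W and (W or Y))) or Y) or not not (not (not X or not W) or Y) and X
= not not (not (not X or not W) or Y) or not not (not (not X or not W) or Y) and X   [absorption]
= not not (not (not X or not W) or Y)   [absorption]
= not not (X and W or Y)   [De Morgan]
= X and W or Y   [double negation]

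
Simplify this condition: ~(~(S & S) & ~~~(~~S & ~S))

~(~(S & S) & ~~~(~~S & ~S))
= ~(~(S & S) & ~~~(S & ~S))
= ~(~(S & S) & ~(S & ~S))
= S & S | S & ~S
= S

S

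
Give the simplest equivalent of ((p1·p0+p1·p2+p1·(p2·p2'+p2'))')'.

p1

((p1·p0+p1·p2+p1·(p2·p2'+p2'))')'
= ((p1·p0+p1·p2+p1·p2')')'   — complement / identity
= p1·p0+p1·p2+p1·p2'   — double negation
= p1·p0+p1   — distribution
= p1   — absorption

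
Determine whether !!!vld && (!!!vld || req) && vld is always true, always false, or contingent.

always false

!!!vld && (!!!vld || req) && vld
= !!!vld && vld   (absorption)
= !vld && vld   (double negation)
= false   (complement)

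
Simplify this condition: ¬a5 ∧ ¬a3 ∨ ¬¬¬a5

¬a5

¬a5 ∧ ¬a3 ∨ ¬¬¬a5
= ¬a5 ∧ ¬a3 ∨ ¬a5   (double negation)
= ¬a5   (absorption)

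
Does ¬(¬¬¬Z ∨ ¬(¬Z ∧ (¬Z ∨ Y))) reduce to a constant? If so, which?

¬(¬¬¬Z ∨ ¬(¬Z ∧ (¬Z ∨ Y)))
= ¬¬Z ∧ ¬Z ∧ (¬Z ∨ Y)   — De Morgan
= Z ∧ ¬Z ∧ (¬Z ∨ Y)   — double negation
= Z ∧ ¬Z   — absorption
= False   — complement

yes, False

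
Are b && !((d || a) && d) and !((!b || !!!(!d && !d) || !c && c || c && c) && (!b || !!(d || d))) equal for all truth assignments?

Yes

E1: b && !((d || a) && d)
    = b && !d   [absorption]
E2: !((!b || !!!(!d && !d) || !c && c || c && c) && (!b || !!(d || d)))
    = !((!b || !!!(!d && !d) || c) && (!b || !!(d || d)))   [distribution]
    = !((!b || !!(d || d) || c) && (!b || !!(d || d)))   [De Morgan]
    = !(!b || !!(d || d))   [absorption]
    = !(!b || !!d)   [idempotence]
    = b && !d   [De Morgan]
Both reduce to b && !d, so they are equivalent.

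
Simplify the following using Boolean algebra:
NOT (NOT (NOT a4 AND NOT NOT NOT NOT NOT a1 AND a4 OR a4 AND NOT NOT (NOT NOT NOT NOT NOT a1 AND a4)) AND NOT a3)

NOT a1 AND a4 OR a3

NOT (NOT (NOT a4 AND NOT NOT NOT NOT NOT a1 AND a4 OR a4 AND NOT NOT (NOT NOT NOT NOT NOT a1 AND a4)) AND NOT a3)
= NOT (NOT (NOT a4 AND NOT NOT NOT NOT NOT a1 AND a4 OR a4 AND NOT NOT NOT NOT NOT a1 AND a4) AND NOT a3)   — double negation
= NOT (NOT (NOT NOT NOT NOT NOT a1 AND a4) AND NOT a3)   — distribution
= NOT NOT NOT NOT NOT a1 AND a4 OR a3   — De Morgan
= NOT NOT NOT a1 AND a4 OR a3   — double negation
= NOT a1 AND a4 OR a3   — double negation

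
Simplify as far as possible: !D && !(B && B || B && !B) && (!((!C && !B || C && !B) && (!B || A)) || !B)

!D && !B

!D && !(B && B || B && !B) && (!((!C && !B || C && !B) && (!B || A)) || !B)
= !D && !(B && B || B && !B) && (!(!B && (!B || A)) || !B)
= !D && !(B && B || B && !B) && (!!B || !B)
= !D && !(B && B || B && !B) && (B || !B)
= !D && !(B && B || B && !B)
= !D && !B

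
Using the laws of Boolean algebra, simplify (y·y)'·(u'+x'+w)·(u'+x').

(y·y)'·(u'+x'+w)·(u'+x')
= (y·y)'·(u'+x')
= y'·(u'+x')

y'·(u'+x')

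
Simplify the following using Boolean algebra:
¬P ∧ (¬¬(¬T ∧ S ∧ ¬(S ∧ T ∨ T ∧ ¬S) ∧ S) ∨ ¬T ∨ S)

¬P ∧ (¬T ∨ S)

¬P ∧ (¬¬(¬T ∧ S ∧ ¬(S ∧ T ∨ T ∧ ¬S) ∧ S) ∨ ¬T ∨ S)
= ¬P ∧ (¬T ∧ S ∧ ¬(S ∧ T ∨ T ∧ ¬S) ∧ S ∨ ¬T ∨ S)   [double negation]
= ¬P ∧ (¬T ∧ S ∧ ¬T ∧ S ∨ ¬T ∨ S)   [distribution]
= ¬P ∧ (¬T ∧ S ∨ ¬T ∨ S)   [idempotence]
= ¬P ∧ (¬T ∨ S)   [absorption]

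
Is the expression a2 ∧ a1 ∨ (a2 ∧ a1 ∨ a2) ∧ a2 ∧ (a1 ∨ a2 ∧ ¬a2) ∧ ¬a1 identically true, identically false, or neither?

a2 ∧ a1 ∨ (a2 ∧ a1 ∨ a2) ∧ a2 ∧ (a1 ∨ a2 ∧ ¬a2) ∧ ¬a1
= a2 ∧ a1 ∨ (a2 ∧ a1 ∨ a2) ∧ a2 ∧ a1 ∧ ¬a1   [complement / identity]
= a2 ∧ a1 ∨ a2 ∧ a1 ∧ ¬a1   [absorption]
= a2 ∧ a1   [absorption]
This depends on a1, a2, so it is not a constant.

neither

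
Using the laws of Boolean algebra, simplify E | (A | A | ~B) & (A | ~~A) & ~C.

E | (A | A | ~B) & (A | ~~A) & ~C
= E | (A | A | ~B) & (A | A) & ~C
= E | (A | A) & ~C
= E | A & ~C

E | A & ~C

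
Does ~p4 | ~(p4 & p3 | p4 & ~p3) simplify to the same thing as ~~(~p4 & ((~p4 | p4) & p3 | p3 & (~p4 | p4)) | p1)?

No

E1: ~p4 | ~(p4 & p3 | p4 & ~p3)
    = ~p4 | ~p4
    = ~p4
E2: ~~(~p4 & ((~p4 | p4) & p3 | p3 & (~p4 | p4)) | p1)
    = ~~(~p4 & (~p4 | p4 | ~p4 | p4) & p3 | p1)
    = ~~(~p4 & (~p4 | p4) & p3 | p1)
    = ~p4 & (~p4 | p4) & p3 | p1
    = ~p4 & p3 | p1
These differ: at p1=1, p3=0, p4=1, E1 = 0 but E2 = 1.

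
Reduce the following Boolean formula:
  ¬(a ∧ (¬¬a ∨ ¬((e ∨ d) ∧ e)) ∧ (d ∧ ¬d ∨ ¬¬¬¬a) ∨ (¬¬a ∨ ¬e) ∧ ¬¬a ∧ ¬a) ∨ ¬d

¬(a ∧ (¬¬a ∨ ¬((e ∨ d) ∧ e)) ∧ (d ∧ ¬d ∨ ¬¬¬¬a) ∨ (¬¬a ∨ ¬e) ∧ ¬¬a ∧ ¬a) ∨ ¬d
= ¬(a ∧ (¬¬a ∨ ¬((e ∨ d) ∧ e)) ∧ ¬¬¬¬a ∨ (¬¬a ∨ ¬e) ∧ ¬¬a ∧ ¬a) ∨ ¬d
= ¬(a ∧ (¬¬a ∨ ¬e) ∧ ¬¬¬¬a ∨ (¬¬a ∨ ¬e) ∧ ¬¬a ∧ ¬a) ∨ ¬d
= ¬(a ∧ (¬¬a ∨ ¬e) ∧ ¬¬a ∨ (¬¬a ∨ ¬e) ∧ ¬¬a ∧ ¬a) ∨ ¬d
= ¬((¬¬a ∨ ¬e) ∧ ¬¬a) ∨ ¬d
= ¬¬¬a ∨ ¬d
= ¬a ∨ ¬d

¬a ∨ ¬d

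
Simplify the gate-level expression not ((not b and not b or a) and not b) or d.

b or d

not ((not b and not b or a) and not b) or d
= not ((not b or a) and not b) or d   — idempotence
= not not b or d   — absorption
= b or d   — double negation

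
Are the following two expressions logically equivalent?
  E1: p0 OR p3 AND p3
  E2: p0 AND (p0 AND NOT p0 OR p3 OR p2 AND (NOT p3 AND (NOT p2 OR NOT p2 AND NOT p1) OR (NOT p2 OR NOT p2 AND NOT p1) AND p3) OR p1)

No

E1: p0 OR p3 AND p3
    = p0 OR p3   [idempotence]
E2: p0 AND (p0 AND NOT p0 OR p3 OR p2 AND (NOT p3 AND (NOT p2 OR NOT p2 AND NOT p1) OR (NOT p2 OR NOT p2 AND NOT p1) AND p3) OR p1)
    = p0 AND (p0 AND NOT p0 OR p3 OR p2 AND (NOT p2 OR NOT p2 AND NOT p1) OR p1)   [distribution]
    = p0 AND (p0 AND NOT p0 OR p3 OR p2 AND NOT p2 OR p1)   [absorption]
    = p0 AND (p0 AND NOT p0 OR p3 OR p1)   [complement / identity]
    = p0 AND (p3 OR p1)   [complement / identity]
These differ: at p0=0, p1=1, p2=0, p3=1, E1 = 1 but E2 = 0.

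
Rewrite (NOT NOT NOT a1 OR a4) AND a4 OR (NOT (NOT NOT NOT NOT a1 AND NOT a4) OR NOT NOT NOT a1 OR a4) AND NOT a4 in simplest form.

NOT a1 OR a4

(NOT NOT NOT a1 OR a4) AND a4 OR (NOT (NOT NOT NOT NOT a1 AND NOT a4) OR NOT NOT NOT a1 OR a4) AND NOT a4
= (NOT NOT NOT a1 OR a4) AND a4 OR (NOT NOT NOT a1 OR a4 OR NOT NOT NOT a1 OR a4) AND NOT a4
= (NOT NOT NOT a1 OR a4) AND a4 OR (NOT NOT NOT a1 OR a4) AND NOT a4
= NOT NOT NOT a1 OR a4
= NOT a1 OR a4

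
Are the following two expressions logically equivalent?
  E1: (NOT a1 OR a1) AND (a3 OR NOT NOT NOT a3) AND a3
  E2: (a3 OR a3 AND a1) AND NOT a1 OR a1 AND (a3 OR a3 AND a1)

Yes

E1: (NOT a1 OR a1) AND (a3 OR NOT NOT NOT a3) AND a3
    = (NOT a1 OR a1) AND (a3 OR NOT a3) AND a3   — double negation
    = (NOT a1 OR a1) AND a3   — complement / identity
    = a3   — complement / identity
E2: (a3 OR a3 AND a1) AND NOT a1 OR a1 AND (a3 OR a3 AND a1)
    = a3 OR a3 AND a1   — distribution
    = a3   — absorption
Both reduce to a3, so they are equivalent.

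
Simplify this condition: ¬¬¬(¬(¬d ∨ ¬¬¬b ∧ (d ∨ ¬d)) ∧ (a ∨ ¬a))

¬d ∨ ¬b

¬¬¬(¬(¬d ∨ ¬¬¬b ∧ (d ∨ ¬d)) ∧ (a ∨ ¬a))
= ¬¬¬¬(¬d ∨ ¬¬¬b ∧ (d ∨ ¬d))   [complement / identity]
= ¬¬(¬d ∨ ¬¬¬b ∧ (d ∨ ¬d))   [double negation]
= ¬¬(¬d ∨ ¬¬¬b)   [complement / identity]
= ¬d ∨ ¬¬¬b   [double negation]
= ¬d ∨ ¬b   [double negation]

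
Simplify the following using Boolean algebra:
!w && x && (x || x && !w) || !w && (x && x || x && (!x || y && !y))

!w && x && (x || x && !w) || !w && (x && x || x && (!x || y && !y))
= !w && x && x || !w && (x && x || x && (!x || y && !y))
= !w && x && x || !w && (x && x || x && !x)
= !w && x && x || !w && x && x
= !w && x && x
= !w && x

!w && x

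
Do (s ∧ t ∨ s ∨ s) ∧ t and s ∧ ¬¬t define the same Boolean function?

E1: (s ∧ t ∨ s ∨ s) ∧ t
    = (s ∧ t ∨ s) ∧ t   — idempotence
    = s ∧ t   — absorption
E2: s ∧ ¬¬t
    = s ∧ t   — double negation
Both reduce to s ∧ t, so they are equivalent.

Yes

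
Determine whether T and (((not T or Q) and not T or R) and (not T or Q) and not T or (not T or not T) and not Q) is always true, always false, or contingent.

always false

T and (((not T or Q) and not T or R) and (not T or Q) and not T or (not T or not T) and not Q)
= T and (((not T or Q) and not T or R) and (not T or Q) and not T or not T and not Q)
= T and ((not T or Q) and not T or not T and not Q)
= T and (not T or not T and not Q)
= T and not T
= False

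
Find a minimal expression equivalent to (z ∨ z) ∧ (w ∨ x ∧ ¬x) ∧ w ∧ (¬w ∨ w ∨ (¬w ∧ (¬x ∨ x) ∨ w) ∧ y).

(z ∨ z) ∧ (w ∨ x ∧ ¬x) ∧ w ∧ (¬w ∨ w ∨ (¬w ∧ (¬x ∨ x) ∨ w) ∧ y)
= (z ∨ z) ∧ (w ∨ x ∧ ¬x) ∧ w ∧ (¬w ∨ w ∨ (¬w ∨ w) ∧ y)   — complement / identity
= (z ∨ z) ∧ (w ∨ x ∧ ¬x) ∧ w ∧ (¬w ∨ w)   — absorption
= (z ∨ z) ∧ (w ∨ x ∧ ¬x) ∧ w   — complement / identity
= (z ∨ z) ∧ w ∧ w   — complement / identity
= (z ∨ z) ∧ w   — idempotence
= z ∧ w   — idempotence

z ∧ w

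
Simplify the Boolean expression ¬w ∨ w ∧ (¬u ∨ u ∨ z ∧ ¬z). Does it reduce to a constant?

True

¬w ∨ w ∧ (¬u ∨ u ∨ z ∧ ¬z)
= ¬w ∨ w ∧ (¬u ∨ u)   [complement / identity]
= ¬w ∨ w   [complement / identity]
= True   [complement]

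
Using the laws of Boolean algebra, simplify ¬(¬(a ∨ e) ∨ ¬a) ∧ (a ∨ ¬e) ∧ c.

¬(¬(a ∨ e) ∨ ¬a) ∧ (a ∨ ¬e) ∧ c
= (a ∨ e) ∧ a ∧ (a ∨ ¬e) ∧ c   — De Morgan
= a ∧ (a ∨ ¬e) ∧ c   — absorption
= a ∧ c   — absorption

a ∧ c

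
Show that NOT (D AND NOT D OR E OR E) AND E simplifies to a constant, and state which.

NOT (D AND NOT D OR E OR E) AND E
= NOT (E OR E) AND E
= NOT E AND E
= FALSE

FALSE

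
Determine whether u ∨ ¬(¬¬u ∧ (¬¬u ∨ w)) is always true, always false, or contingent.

always true

u ∨ ¬(¬¬u ∧ (¬¬u ∨ w))
= u ∨ ¬¬¬u   [absorption]
= u ∨ ¬u   [double negation]
= True   [complement]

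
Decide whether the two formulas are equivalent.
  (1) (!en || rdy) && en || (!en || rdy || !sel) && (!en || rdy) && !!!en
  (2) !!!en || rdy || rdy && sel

Yes

E1: (!en || rdy) && en || (!en || rdy || !sel) && (!en || rdy) && !!!en
    = (!en || rdy) && en || (!en || rdy) && !!!en   [absorption]
    = (!en || rdy) && en || (!en || rdy) && !en   [double negation]
    = !en || rdy   [distribution]
E2: !!!en || rdy || rdy && sel
    = !en || rdy || rdy && sel   [double negation]
    = !en || rdy   [absorption]
Both reduce to !en || rdy, so they are equivalent.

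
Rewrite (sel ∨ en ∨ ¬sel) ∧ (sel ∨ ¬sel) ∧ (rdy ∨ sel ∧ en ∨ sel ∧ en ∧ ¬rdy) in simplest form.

(sel ∨ en ∨ ¬sel) ∧ (sel ∨ ¬sel) ∧ (rdy ∨ sel ∧ en ∨ sel ∧ en ∧ ¬rdy)
= ((sel ∨ en) ∧ sel ∨ ¬sel) ∧ (rdy ∨ sel ∧ en ∨ sel ∧ en ∧ ¬rdy)   (distribution)
= (sel ∨ ¬sel) ∧ (rdy ∨ sel ∧ en ∨ sel ∧ en ∧ ¬rdy)   (absorption)
= rdy ∨ sel ∧ en ∨ sel ∧ en ∧ ¬rdy   (complement / identity)
= rdy ∨ sel ∧ en   (absorption)

rdy ∨ sel ∧ en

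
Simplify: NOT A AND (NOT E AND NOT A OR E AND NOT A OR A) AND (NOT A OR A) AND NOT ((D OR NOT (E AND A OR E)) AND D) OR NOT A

NOT A

NOT A AND (NOT E AND NOT A OR E AND NOT A OR A) AND (NOT A OR A) AND NOT ((D OR NOT (E AND A OR E)) AND D) OR NOT A
= NOT A AND (NOT A OR A) AND (NOT A OR A) AND NOT ((D OR NOT (E AND A OR E)) AND D) OR NOT A   (distribution)
= NOT A AND (NOT A OR A) AND NOT ((D OR NOT (E AND A OR E)) AND D) OR NOT A   (complement / identity)
= NOT A AND NOT ((D OR NOT (E AND A OR E)) AND D) OR NOT A   (complement / identity)
= NOT A AND NOT ((D OR NOT E) AND D) OR NOT A   (absorption)
= NOT A AND NOT D OR NOT A   (absorption)
= NOT A   (absorption)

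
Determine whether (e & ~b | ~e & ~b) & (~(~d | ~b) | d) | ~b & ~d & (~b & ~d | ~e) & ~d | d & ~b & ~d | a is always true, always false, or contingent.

contingent

(e & ~b | ~e & ~b) & (~(~d | ~b) | d) | ~b & ~d & (~b & ~d | ~e) & ~d | d & ~b & ~d | a
= ~b & (~(~d | ~b) | d) | ~b & ~d & (~b & ~d | ~e) & ~d | d & ~b & ~d | a   (distribution)
= ~b & (d & b | d) | ~b & ~d & (~b & ~d | ~e) & ~d | d & ~b & ~d | a   (De Morgan)
= ~b & (d & b | d) | ~b & ~d & ~d | d & ~b & ~d | a   (absorption)
= ~b & (d & b | d) | ~b & ~d | a   (distribution)
= ~b & d | ~b & ~d | a   (absorption)
= ~b | a   (distribution)
This depends on a, b, so it is not a constant.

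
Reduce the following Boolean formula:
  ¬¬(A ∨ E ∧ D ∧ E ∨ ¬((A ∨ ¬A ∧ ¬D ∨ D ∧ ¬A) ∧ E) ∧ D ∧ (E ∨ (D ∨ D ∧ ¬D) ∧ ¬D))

A ∨ D ∧ E

¬¬(A ∨ E ∧ D ∧ E ∨ ¬((A ∨ ¬A ∧ ¬D ∨ D ∧ ¬A) ∧ E) ∧ D ∧ (E ∨ (D ∨ D ∧ ¬D) ∧ ¬D))
= ¬¬(A ∨ E ∧ D ∧ E ∨ ¬((A ∨ ¬A ∧ ¬D ∨ D ∧ ¬A) ∧ E) ∧ D ∧ (E ∨ D ∧ ¬D))   — complement / identity
= ¬¬(A ∨ E ∧ D ∧ E ∨ ¬((A ∨ ¬A) ∧ E) ∧ D ∧ (E ∨ D ∧ ¬D))   — distribution
= ¬¬(A ∨ E ∧ D ∧ E ∨ ¬E ∧ D ∧ (E ∨ D ∧ ¬D))   — complement / identity
= A ∨ E ∧ D ∧ E ∨ ¬E ∧ D ∧ (E ∨ D ∧ ¬D)   — double negation
= A ∨ E ∧ D ∧ E ∨ ¬E ∧ D ∧ E   — complement / identity
= A ∨ D ∧ E   — distribution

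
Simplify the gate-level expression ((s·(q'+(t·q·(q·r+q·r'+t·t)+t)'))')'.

((s·(q'+(t·q·(q·r+q·r'+t·t)+t)'))')'
= ((s·(q'+(t·q·(q+t·t)+t)'))')'
= s·(q'+(t·q·(q+t·t)+t)')
= s·(q'+(t·q·(q+t)+t)')
= s·(q'+(t·q+t)')
= s·(q'+t')

s·(q'+t')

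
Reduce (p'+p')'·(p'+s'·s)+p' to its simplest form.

(p'+p')'·(p'+s'·s)+p'
= (p')'·(p'+s'·s)+p'   (idempotence)
= p·(p'+s'·s)+p'   (double negation)
= p·p'+p'   (complement / identity)
= p'   (complement / identity)

p'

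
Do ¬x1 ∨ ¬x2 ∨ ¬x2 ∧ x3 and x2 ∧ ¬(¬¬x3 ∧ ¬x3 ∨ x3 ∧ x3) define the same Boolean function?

No

E1: ¬x1 ∨ ¬x2 ∨ ¬x2 ∧ x3
    = ¬x1 ∨ ¬x2
E2: x2 ∧ ¬(¬¬x3 ∧ ¬x3 ∨ x3 ∧ x3)
    = x2 ∧ ¬(x3 ∧ ¬x3 ∨ x3 ∧ x3)
    = x2 ∧ ¬x3
These differ: at x1=0, x2=0, x3=1, E1 = 1 but E2 = 0.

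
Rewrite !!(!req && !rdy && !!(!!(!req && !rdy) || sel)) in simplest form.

!req && !rdy

!!(!req && !rdy && !!(!!(!req && !rdy) || sel))
= !req && !rdy && !!(!!(!req && !rdy) || sel)   — double negation
= !req && !rdy && (!!(!req && !rdy) || sel)   — double negation
= !req && !rdy && (!req && !rdy || sel)   — double negation
= !req && !rdy   — absorption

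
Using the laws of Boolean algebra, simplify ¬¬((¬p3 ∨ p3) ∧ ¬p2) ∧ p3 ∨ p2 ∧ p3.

p3

¬¬((¬p3 ∨ p3) ∧ ¬p2) ∧ p3 ∨ p2 ∧ p3
= (¬p3 ∨ p3) ∧ ¬p2 ∧ p3 ∨ p2 ∧ p3   [double negation]
= ¬p2 ∧ p3 ∨ p2 ∧ p3   [complement / identity]
= p3   [distribution]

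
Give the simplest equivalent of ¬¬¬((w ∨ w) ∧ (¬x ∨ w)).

¬¬¬((w ∨ w) ∧ (¬x ∨ w))
= ¬¬¬(w ∧ ¬x ∨ w)   — distribution
= ¬(w ∧ ¬x ∨ w)   — double negation
= ¬w   — absorption

¬w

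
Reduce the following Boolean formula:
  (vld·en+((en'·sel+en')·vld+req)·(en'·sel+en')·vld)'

vld'

(vld·en+((en'·sel+en')·vld+req)·(en'·sel+en')·vld)'
= (vld·en+(en'·sel+en')·vld)'
= (vld·en+en'·vld)'
= vld'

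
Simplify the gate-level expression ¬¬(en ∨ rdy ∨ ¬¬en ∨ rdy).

en ∨ rdy

¬¬(en ∨ rdy ∨ ¬¬en ∨ rdy)
= en ∨ rdy ∨ ¬¬en ∨ rdy   [double negation]
= en ∨ rdy ∨ en ∨ rdy   [double negation]
= en ∨ rdy   [idempotence]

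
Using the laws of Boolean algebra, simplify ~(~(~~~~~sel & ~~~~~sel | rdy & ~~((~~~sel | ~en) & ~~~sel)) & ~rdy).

~(~(~~~~~sel & ~~~~~sel | rdy & ~~((~~~sel | ~en) & ~~~sel)) & ~rdy)
= ~(~(~~~~~sel & ~~~~~sel | rdy & ~~~~~sel) & ~rdy)
= ~(~((~~~~~sel | rdy) & ~~~~~sel) & ~rdy)
= ~(~~~~~~sel & ~rdy)
= ~(~~~~sel & ~rdy)
= ~~~sel | rdy
= ~sel | rdy

~sel | rdy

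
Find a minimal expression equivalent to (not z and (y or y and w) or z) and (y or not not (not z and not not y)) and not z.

y and not z

(not z and (y or y and w) or z) and (y or not not (not z and not not y)) and not z
= (not z and (y or y and w) or z) and (y or not not (not z and y)) and not z   (double negation)
= (not z and (y or y and w) or z) and (y or not z and y) and not z   (double negation)
= (not z and y or z) and (y or not z and y) and not z   (absorption)
= (z and y or not z and y) and not z   (distribution)
= y and not z   (distribution)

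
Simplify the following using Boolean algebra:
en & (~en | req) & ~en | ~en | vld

~en | vld

en & (~en | req) & ~en | ~en | vld
= en & ~en | ~en | vld   [absorption]
= ~en | vld   [complement / identity]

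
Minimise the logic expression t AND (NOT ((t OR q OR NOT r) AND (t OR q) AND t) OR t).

t

t AND (NOT ((t OR q OR NOT r) AND (t OR q) AND t) OR t)
= t AND (NOT ((t OR q) AND t) OR t)   (absorption)
= t AND (NOT t OR t)   (absorption)
= t   (complement / identity)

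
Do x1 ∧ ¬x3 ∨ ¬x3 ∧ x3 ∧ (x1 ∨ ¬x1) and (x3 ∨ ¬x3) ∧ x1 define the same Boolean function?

E1: x1 ∧ ¬x3 ∨ ¬x3 ∧ x3 ∧ (x1 ∨ ¬x1)
    = x1 ∧ ¬x3 ∨ ¬x3 ∧ x3
    = x1 ∧ ¬x3
E2: (x3 ∨ ¬x3) ∧ x1
    = x1
These differ: at x1=1, x3=1, E1 = 0 but E2 = 1.

No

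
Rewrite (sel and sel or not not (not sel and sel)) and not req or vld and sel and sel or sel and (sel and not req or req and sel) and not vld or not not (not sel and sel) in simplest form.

(sel and sel or not not (not sel and sel)) and not req or vld and sel and sel or sel and (sel and not req or req and sel) and not vld or not not (not sel and sel)
= (sel and sel or not not (not sel and sel)) and not req or vld and sel and sel or sel and sel and not vld or not not (not sel and sel)   — distribution
= (sel and sel or not not (not sel and sel)) and not req or sel and sel or not not (not sel and sel)   — distribution
= sel and sel or not not (not sel and sel)   — absorption
= sel and sel or not sel and sel   — double negation
= sel and (sel or not sel)   — distribution
= sel   — complement / identity

sel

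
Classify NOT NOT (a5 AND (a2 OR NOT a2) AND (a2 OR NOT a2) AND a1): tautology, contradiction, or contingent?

NOT NOT (a5 AND (a2 OR NOT a2) AND (a2 OR NOT a2) AND a1)
= NOT NOT (a5 AND (a2 OR NOT a2) AND a1)   — idempotence
= a5 AND (a2 OR NOT a2) AND a1   — double negation
= a5 AND a1   — complement / identity
This depends on a1, a5, so it is not a constant.

contingent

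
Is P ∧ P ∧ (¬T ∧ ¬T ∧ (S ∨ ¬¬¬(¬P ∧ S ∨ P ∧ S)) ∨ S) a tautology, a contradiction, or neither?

neither

P ∧ P ∧ (¬T ∧ ¬T ∧ (S ∨ ¬¬¬(¬P ∧ S ∨ P ∧ S)) ∨ S)
= P ∧ (¬T ∧ ¬T ∧ (S ∨ ¬¬¬(¬P ∧ S ∨ P ∧ S)) ∨ S)   [idempotence]
= P ∧ (¬T ∧ ¬T ∧ (S ∨ ¬¬¬S) ∨ S)   [distribution]
= P ∧ (¬T ∧ ¬T ∧ (S ∨ ¬S) ∨ S)   [double negation]
= P ∧ (¬T ∧ ¬T ∨ S)   [complement / identity]
= P ∧ (¬T ∨ S)   [idempotence]
This depends on P, S, T, so it is not a constant.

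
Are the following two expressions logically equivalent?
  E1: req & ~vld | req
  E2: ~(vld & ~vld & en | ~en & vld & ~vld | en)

E1: req & ~vld | req
    = req   [absorption]
E2: ~(vld & ~vld & en | ~en & vld & ~vld | en)
    = ~(vld & ~vld | en)   [distribution]
    = ~en   [complement / identity]
These differ: at en=1, req=1, vld=0, E1 = 1 but E2 = 0.

No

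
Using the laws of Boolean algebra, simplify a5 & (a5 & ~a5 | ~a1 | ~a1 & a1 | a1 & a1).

a5 & (a5 & ~a5 | ~a1 | ~a1 & a1 | a1 & a1)
= a5 & (a5 & ~a5 | ~a1 | a1)   (distribution)
= a5 & (~a1 | a1)   (complement / identity)
= a5   (complement / identity)

a5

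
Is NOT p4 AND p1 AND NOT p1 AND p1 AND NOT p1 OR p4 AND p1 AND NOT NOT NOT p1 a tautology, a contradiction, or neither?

NOT p4 AND p1 AND NOT p1 AND p1 AND NOT p1 OR p4 AND p1 AND NOT NOT NOT p1
= NOT p4 AND p1 AND NOT p1 OR p4 AND p1 AND NOT NOT NOT p1
= NOT p4 AND p1 AND NOT p1 OR p4 AND p1 AND NOT p1
= p1 AND NOT p1
= FALSE

contradiction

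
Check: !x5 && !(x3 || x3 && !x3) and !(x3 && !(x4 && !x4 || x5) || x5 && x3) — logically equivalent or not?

E1: !x5 && !(x3 || x3 && !x3)
    = !x5 && !x3   [complement / identity]
E2: !(x3 && !(x4 && !x4 || x5) || x5 && x3)
    = !(x3 && !x5 || x5 && x3)   [complement / identity]
    = !x3   [distribution]
These differ: at x3=0, x4=0, x5=1, E1 = 0 but E2 = 1.

No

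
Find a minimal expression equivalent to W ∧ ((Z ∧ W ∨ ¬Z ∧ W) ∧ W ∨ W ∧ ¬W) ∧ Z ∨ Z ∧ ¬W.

Z

W ∧ ((Z ∧ W ∨ ¬Z ∧ W) ∧ W ∨ W ∧ ¬W) ∧ Z ∨ Z ∧ ¬W
= W ∧ (W ∧ W ∨ W ∧ ¬W) ∧ Z ∨ Z ∧ ¬W
= W ∧ W ∧ Z ∨ Z ∧ ¬W
= W ∧ Z ∨ Z ∧ ¬W
= Z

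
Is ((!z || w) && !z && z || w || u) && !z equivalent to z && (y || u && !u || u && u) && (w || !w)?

No

E1: ((!z || w) && !z && z || w || u) && !z
    = (!z && z || w || u) && !z
    = (w || u) && !z
E2: z && (y || u && !u || u && u) && (w || !w)
    = z && (y || u && !u || u && u)
    = z && (y || u)
These differ: at u=1, w=1, y=1, z=0, E1 = 1 but E2 = 0.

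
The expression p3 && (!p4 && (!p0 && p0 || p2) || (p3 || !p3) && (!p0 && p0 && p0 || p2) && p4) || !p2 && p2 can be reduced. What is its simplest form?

p3 && (!p4 && (!p0 && p0 || p2) || (p3 || !p3) && (!p0 && p0 && p0 || p2) && p4) || !p2 && p2
= p3 && (!p4 && (!p0 && p0 || p2) || (p3 || !p3) && (!p0 && p0 && p0 || p2) && p4)   [complement / identity]
= p3 && (!p4 && (!p0 && p0 || p2) || (!p0 && p0 && p0 || p2) && p4)   [complement / identity]
= p3 && (!p4 && (!p0 && p0 || p2) || (!p0 && p0 || p2) && p4)   [idempotence]
= p3 && (!p0 && p0 || p2)   [distribution]
= p3 && p2   [complement / identity]

p3 && p2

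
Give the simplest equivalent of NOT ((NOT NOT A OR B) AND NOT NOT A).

NOT ((NOT NOT A OR B) AND NOT NOT A)
= NOT NOT NOT A   [absorption]
= NOT A   [double negation]

NOT A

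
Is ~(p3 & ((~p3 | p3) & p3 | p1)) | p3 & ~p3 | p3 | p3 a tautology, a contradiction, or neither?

tautology

~(p3 & ((~p3 | p3) & p3 | p1)) | p3 & ~p3 | p3 | p3
= ~(p3 & (p3 | p1)) | p3 & ~p3 | p3 | p3   [complement / identity]
= ~p3 | p3 & ~p3 | p3 | p3   [absorption]
= ~p3 | p3 | p3   [complement / identity]
= ~p3 | p3   [idempotence]
= 1   [complement]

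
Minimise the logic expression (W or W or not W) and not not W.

(W or W or not W) and not not W
= (W or not W) and not not W   [idempotence]
= not not W   [complement / identity]
= W   [double negation]

W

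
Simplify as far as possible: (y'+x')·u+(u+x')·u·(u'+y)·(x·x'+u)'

(y'+x')·u+(u+x')·u·(u'+y)·(x·x'+u)'
= (y'+x')·u+u·(u'+y)·(x·x'+u)'   — absorption
= (y'+x')·u+u·(u'+y)·u'   — complement / identity
= (y'+x')·u+u·u'   — absorption
= (y'+x')·u   — complement / identity

(y'+x')·u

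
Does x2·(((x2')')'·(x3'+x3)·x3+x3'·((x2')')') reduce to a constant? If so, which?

yes, False

x2·(((x2')')'·(x3'+x3)·x3+x3'·((x2')')')
= x2·(((x2')')'·x3+x3'·((x2')')')
= x2·((x2')')'
= x2·x2'
= 0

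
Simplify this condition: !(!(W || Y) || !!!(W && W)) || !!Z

W || Z

!(!(W || Y) || !!!(W && W)) || !!Z
= !(!(W || Y) || !!!W) || !!Z   [idempotence]
= !(!(W || Y) || !W) || !!Z   [double negation]
= !(!(W || Y) || !W) || Z   [double negation]
= (W || Y) && W || Z   [De Morgan]
= W || Z   [absorption]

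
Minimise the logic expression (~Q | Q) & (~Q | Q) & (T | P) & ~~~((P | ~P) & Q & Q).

(~Q | Q) & (~Q | Q) & (T | P) & ~~~((P | ~P) & Q & Q)
= (~Q | Q) & (~Q | Q) & (T | P) & ~~~(Q & Q)   (complement / identity)
= (~Q | Q) & (T | P) & ~~~(Q & Q)   (complement / identity)
= (~Q | Q) & (T | P) & ~(Q & Q)   (double negation)
= (T | P) & ~(Q & Q)   (complement / identity)
= (T | P) & ~Q   (idempotence)

(T | P) & ~Q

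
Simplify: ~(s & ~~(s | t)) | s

~(s & ~~(s | t)) | s
= ~(s & (s | t)) | s   (double negation)
= ~s | s   (absorption)
= 1   (complement)

1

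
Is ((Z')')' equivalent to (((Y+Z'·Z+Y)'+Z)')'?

No

E1: ((Z')')'
    = Z'   [double negation]
E2: (((Y+Z'·Z+Y)'+Z)')'
    = (Y+Z'·Z+Y)'+Z   [double negation]
    = (Y+Y)'+Z   [complement / identity]
    = Y'+Z   [idempotence]
These differ: at Y=1, Z=1, E1 = 0 but E2 = 1.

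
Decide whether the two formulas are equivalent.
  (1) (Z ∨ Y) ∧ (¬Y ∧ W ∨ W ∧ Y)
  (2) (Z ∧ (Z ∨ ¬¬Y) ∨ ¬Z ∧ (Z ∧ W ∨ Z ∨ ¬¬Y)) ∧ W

E1: (Z ∨ Y) ∧ (¬Y ∧ W ∨ W ∧ Y)
    = (Z ∨ Y) ∧ W   [distribution]
E2: (Z ∧ (Z ∨ ¬¬Y) ∨ ¬Z ∧ (Z ∧ W ∨ Z ∨ ¬¬Y)) ∧ W
    = (Z ∧ (Z ∨ ¬¬Y) ∨ ¬Z ∧ (Z ∨ ¬¬Y)) ∧ W   [absorption]
    = (Z ∨ ¬¬Y) ∧ W   [distribution]
    = (Z ∨ Y) ∧ W   [double negation]
Both reduce to (Z ∨ Y) ∧ W, so they are equivalent.

Yes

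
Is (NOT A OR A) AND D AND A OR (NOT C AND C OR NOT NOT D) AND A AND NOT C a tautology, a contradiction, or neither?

neither

(NOT A OR A) AND D AND A OR (NOT C AND C OR NOT NOT D) AND A AND NOT C
= (NOT A OR A) AND D AND A OR NOT NOT D AND A AND NOT C   (complement / identity)
= (NOT A OR A) AND D AND A OR D AND A AND NOT C   (double negation)
= D AND A OR D AND A AND NOT C   (complement / identity)
= D AND A   (absorption)
This depends on A, D, so it is not a constant.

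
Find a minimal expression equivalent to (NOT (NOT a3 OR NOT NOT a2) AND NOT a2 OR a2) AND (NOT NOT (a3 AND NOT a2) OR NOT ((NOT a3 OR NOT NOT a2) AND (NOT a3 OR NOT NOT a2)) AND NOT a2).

a3 AND NOT a2

(NOT (NOT a3 OR NOT NOT a2) AND NOT a2 OR a2) AND (NOT NOT (a3 AND NOT a2) OR NOT ((NOT a3 OR NOT NOT a2) AND (NOT a3 OR NOT NOT a2)) AND NOT a2)
= (NOT (NOT a3 OR NOT NOT a2) AND NOT a2 OR a2) AND (NOT NOT (a3 AND NOT a2) OR NOT (NOT a3 OR NOT NOT a2) AND NOT a2)   — idempotence
= NOT (NOT a3 OR NOT NOT a2) AND NOT a2 OR a2 AND NOT NOT (a3 AND NOT a2)   — distribution
= a3 AND NOT a2 AND NOT a2 OR a2 AND NOT NOT (a3 AND NOT a2)   — De Morgan
= a3 AND NOT a2 AND NOT a2 OR a2 AND a3 AND NOT a2   — double negation
= a3 AND NOT a2   — distribution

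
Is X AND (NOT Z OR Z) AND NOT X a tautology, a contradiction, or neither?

contradiction

X AND (NOT Z OR Z) AND NOT X
= X AND NOT X
= FALSE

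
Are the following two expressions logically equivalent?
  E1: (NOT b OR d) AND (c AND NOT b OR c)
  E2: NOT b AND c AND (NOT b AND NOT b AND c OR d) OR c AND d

Yes

E1: (NOT b OR d) AND (c AND NOT b OR c)
    = (NOT b OR d) AND c   [absorption]
E2: NOT b AND c AND (NOT b AND NOT b AND c OR d) OR c AND d
    = NOT b AND c AND (NOT b AND c OR d) OR c AND d   [idempotence]
    = NOT b AND c OR c AND d   [absorption]
    = (NOT b OR d) AND c   [distribution]
Both reduce to (NOT b OR d) AND c, so they are equivalent.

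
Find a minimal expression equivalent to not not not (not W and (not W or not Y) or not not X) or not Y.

W and not X or not Y

not not not (not W and (not W or not Y) or not not X) or not Y
= not not not (not W or not not X) or not Y
= not not (W and not X) or not Y
= W and not X or not Y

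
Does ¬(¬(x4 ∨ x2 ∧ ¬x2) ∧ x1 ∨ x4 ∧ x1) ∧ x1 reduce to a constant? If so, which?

¬(¬(x4 ∨ x2 ∧ ¬x2) ∧ x1 ∨ x4 ∧ x1) ∧ x1
= ¬(x1 ∧ (¬(x4 ∨ x2 ∧ ¬x2) ∨ x4)) ∧ x1   (distribution)
= ¬(x1 ∧ (¬x4 ∨ x4)) ∧ x1   (complement / identity)
= ¬x1 ∧ x1   (complement / identity)
= False   (complement)

yes, False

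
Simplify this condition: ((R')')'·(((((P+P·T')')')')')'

R'·P'

((R')')'·(((((P+P·T')')')')')'
= ((R')')'·((((P')')')')'   [absorption]
= R'·((((P')')')')'   [double negation]
= R'·((P')')'   [double negation]
= R'·P'   [double negation]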